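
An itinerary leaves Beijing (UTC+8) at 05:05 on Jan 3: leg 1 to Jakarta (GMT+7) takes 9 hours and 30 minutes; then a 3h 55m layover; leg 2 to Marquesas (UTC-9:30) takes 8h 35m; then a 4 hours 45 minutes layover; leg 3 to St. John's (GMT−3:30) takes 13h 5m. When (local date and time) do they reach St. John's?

Convert departure to UTC: 05:05 − 8:00 = 21:05 UTC on Jan 2.
Add 9 hours 30 minutes leg 1 → 06:35 UTC (Jan 3).
Add 3 hours 55 minutes layover in Jakarta → 10:30 UTC.
Add 8 hours and 35 minutes leg 2 → 19:05 UTC.
Add 4 hours and 45 minutes layover in Marquesas → 23:50 UTC.
Add 13 hours 5 minutes leg 3 → 12:55 UTC (Jan 4).
St. John's is UTC−3:30, so local arrival = 12:55 − 3:30 = 09:25 on Jan 4.

09:25 on Jan 4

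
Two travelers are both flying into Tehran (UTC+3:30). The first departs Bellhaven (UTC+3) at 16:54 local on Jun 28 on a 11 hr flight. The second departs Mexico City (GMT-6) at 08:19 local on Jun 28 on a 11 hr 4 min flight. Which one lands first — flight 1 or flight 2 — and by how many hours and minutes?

Flight 1 in UTC: 16:54 − 3:00 = 13:54 on Jun 28.
+11 hours → arrive 00:54 UTC on Jun 29.
Flight 2 in UTC: 08:19 + 6:00 = 14:19 on Jun 28.
+11 hours and 4 minutes → arrive 01:23 UTC on Jun 29.
Flight 1 lands earlier by 29 minutes.

the first, by 29 minutes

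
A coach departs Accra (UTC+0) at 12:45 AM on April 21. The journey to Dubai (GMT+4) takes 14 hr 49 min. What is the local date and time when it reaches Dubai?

7:34 PM on April 21

Dubai is 4:00 ahead of Accra.
After 14 hours and 49 minutes it is 3:34 PM in Accra.
Shift by the zone difference: 3:34 PM + 4:00 = 7:34 PM on Apr 21 in Dubai.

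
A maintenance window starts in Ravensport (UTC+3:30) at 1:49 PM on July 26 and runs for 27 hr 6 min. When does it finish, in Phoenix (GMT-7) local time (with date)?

Convert start to UTC: 1:49 PM − 3:30 = 10:19 AM UTC on Jul 26.
Add 27 hours and 6 minutes duration → 1:25 PM UTC (Jul 27).
Phoenix is UTC−7:00, so local end time = 1:25 PM − 7:00 = 6:25 AM on Jul 27.

6:25 AM on July 27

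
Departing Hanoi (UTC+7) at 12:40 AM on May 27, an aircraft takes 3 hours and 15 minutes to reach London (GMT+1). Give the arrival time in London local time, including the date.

9:55 PM on May 26

London is 6:00 behind Hanoi.
After 3 hours 15 minutes it is 3:55 AM in Hanoi.
Shift by the zone difference: 3:55 AM − 6:00 = 9:55 PM on May 26 in London.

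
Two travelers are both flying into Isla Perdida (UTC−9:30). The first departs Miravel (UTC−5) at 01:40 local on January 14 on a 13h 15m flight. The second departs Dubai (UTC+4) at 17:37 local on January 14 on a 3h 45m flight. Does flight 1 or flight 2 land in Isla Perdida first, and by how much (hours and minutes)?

the second, by 2 hours 33 minutes

Flight 1 in UTC: 01:40 + 5:00 = 06:40 on Jan 14.
+13 hours 15 minutes → arrive 19:55 UTC on Jan 14.
Flight 2 in UTC: 17:37 − 4:00 = 13:37 on Jan 14.
+3 hours and 45 minutes → arrive 17:22 UTC on Jan 14.
Flight 2 lands earlier by 2 hours 33 minutes.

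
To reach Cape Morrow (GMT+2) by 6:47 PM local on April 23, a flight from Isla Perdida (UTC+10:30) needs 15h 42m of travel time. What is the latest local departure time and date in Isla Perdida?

Target arrival in UTC: 6:47 PM − 2:00 = 4:47 PM on Apr 23.
Subtract 15 hours and 42 minutes → departure 1:05 AM UTC on Apr 23.
Isla Perdida is UTC+10:30: 1:05 AM + 10:30 = 11:35 AM on Apr 23.

11:35 AM on April 23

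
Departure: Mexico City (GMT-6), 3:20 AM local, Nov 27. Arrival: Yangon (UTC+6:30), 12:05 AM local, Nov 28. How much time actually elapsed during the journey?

8 hours 15 minutes

Departure in UTC: 3:20 AM + 6:00 = 9:20 AM on Nov 27.
Arrival in UTC: 12:05 AM − 6:30 = 5:35 PM on Nov 27.
Elapsed = 5:35 PM − 9:20 AM = 8 hours 15 minutes.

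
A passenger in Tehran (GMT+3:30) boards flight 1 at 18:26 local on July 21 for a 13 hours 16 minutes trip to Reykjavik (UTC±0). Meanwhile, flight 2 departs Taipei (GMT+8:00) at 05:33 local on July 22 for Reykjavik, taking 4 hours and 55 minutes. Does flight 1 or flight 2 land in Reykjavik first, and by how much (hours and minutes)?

the second, by 1 hour 44 minutes

Flight 1 in UTC: 18:26 − 3:30 = 14:56 on Jul 21.
+13 hours and 16 minutes → arrive 04:12 UTC on Jul 22.
Flight 2 in UTC: 05:33 − 8:00 = 21:33 on Jul 21.
+4 hours and 55 minutes → arrive 02:28 UTC on Jul 22.
Flight 2 lands earlier by 1 hour 44 minutes.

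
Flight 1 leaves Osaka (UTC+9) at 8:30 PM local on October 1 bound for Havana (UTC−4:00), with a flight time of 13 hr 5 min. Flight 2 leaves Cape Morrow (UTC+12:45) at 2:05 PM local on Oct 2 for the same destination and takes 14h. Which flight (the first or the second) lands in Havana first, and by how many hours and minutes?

the first, by 14 hours 45 minutes

Flight 1 in UTC: 8:30 PM − 9:00 = 11:30 AM on Oct 1.
+13 hours 5 minutes → arrive 12:35 AM UTC on Oct 2.
Flight 2 in UTC: 2:05 PM − 12:45 = 1:20 AM on Oct 2.
+14 hours → arrive 3:20 PM UTC on Oct 2.
Flight 1 lands earlier by 14 hours 45 minutes.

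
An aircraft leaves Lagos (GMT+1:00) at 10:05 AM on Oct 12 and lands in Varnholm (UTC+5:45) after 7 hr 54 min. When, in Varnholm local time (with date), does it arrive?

Convert departure to UTC: 10:05 AM − 1:00 = 9:05 AM UTC on Oct 12.
Add 7 hours 54 minutes travel time → 4:59 PM UTC.
Varnholm is UTC+5:45, so local arrival = 4:59 PM + 5:45 = 10:44 PM on Oct 12.

10:44 PM on October 12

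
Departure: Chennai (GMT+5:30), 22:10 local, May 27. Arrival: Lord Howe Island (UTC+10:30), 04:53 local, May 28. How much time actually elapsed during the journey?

1 hour 43 minutes

Lord Howe Island is 5:00 ahead of Chennai.
Clock-face elapsed time (ignoring zones) is 6 hours 43 minutes.
Actual elapsed = 6 hours 43 minutes − 5:00 = 1 hour 43 minutes.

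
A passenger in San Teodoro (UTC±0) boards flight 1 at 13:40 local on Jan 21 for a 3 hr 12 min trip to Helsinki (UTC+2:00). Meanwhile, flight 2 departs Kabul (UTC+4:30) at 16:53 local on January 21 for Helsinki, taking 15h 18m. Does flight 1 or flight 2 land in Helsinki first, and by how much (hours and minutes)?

Flight 1 departs at 13:40 UTC (Jan 21).
+3 hours and 12 minutes → arrive 16:52 UTC on Jan 21.
Flight 2 in UTC: 16:53 − 4:30 = 12:23 on Jan 21.
+15 hours and 18 minutes → arrive 03:41 UTC on Jan 22.
Flight 1 lands earlier by 10 hours 49 minutes.

the first, by 10 hours 49 minutes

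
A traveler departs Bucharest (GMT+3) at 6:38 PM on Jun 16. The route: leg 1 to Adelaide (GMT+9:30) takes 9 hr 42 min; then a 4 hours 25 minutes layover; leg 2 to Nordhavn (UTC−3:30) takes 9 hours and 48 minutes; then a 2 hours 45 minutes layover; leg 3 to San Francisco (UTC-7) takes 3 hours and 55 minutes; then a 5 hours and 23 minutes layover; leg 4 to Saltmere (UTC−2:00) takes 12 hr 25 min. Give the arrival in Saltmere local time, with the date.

Convert departure to UTC: 6:38 PM − 3:00 = 3:38 PM UTC on Jun 16.
Add 9 hours and 42 minutes leg 1 → 1:20 AM UTC (Jun 17).
Add 4 hours and 25 minutes layover in Adelaide → 5:45 AM UTC.
Add 9 hours and 48 minutes leg 2 → 3:33 PM UTC.
Add 2 hours 45 minutes layover in Nordhavn → 6:18 PM UTC.
Add 3 hours 55 minutes leg 3 → 10:13 PM UTC.
Add 5 hours 23 minutes layover in San Francisco → 3:36 AM UTC (Jun 18).
Add 12 hours 25 minutes leg 4 → 4:01 PM UTC.
Saltmere is UTC−2:00, so local arrival = 4:01 PM − 2:00 = 2:01 PM on Jun 18.

2:01 PM on June 18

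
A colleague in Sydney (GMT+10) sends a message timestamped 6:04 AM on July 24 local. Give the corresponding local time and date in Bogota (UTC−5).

In UTC: 6:04 AM − 10:00 = 8:04 PM on Jul 23.
Bogota is UTC−5:00: 8:04 PM − 5:00 = 3:04 PM on Jul 23.

3:04 PM on Jul 23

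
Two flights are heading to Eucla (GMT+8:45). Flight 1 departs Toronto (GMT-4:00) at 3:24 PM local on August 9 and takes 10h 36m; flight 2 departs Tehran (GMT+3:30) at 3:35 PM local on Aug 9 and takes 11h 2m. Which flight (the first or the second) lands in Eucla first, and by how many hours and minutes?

Flight 1 in UTC: 3:24 PM + 4:00 = 7:24 PM on Aug 9.
+10 hours 36 minutes → arrive 6:00 AM UTC on Aug 10.
Flight 2 in UTC: 3:35 PM − 3:30 = 12:05 PM on Aug 9.
+11 hours 2 minutes → arrive 11:07 PM UTC on Aug 9.
Flight 2 lands earlier by 6 hours 53 minutes.

the second, by 6 hours 53 minutes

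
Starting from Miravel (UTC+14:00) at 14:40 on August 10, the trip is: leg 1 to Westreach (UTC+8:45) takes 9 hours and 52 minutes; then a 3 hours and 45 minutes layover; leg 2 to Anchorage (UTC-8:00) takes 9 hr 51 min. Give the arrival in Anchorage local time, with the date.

16:08 on August 10

Convert departure to UTC: 14:40 − 14:00 = 00:40 UTC on Aug 10.
Add 9 hours and 52 minutes leg 1 → 10:32 UTC.
Add 3 hours and 45 minutes layover in Westreach → 14:17 UTC.
Add 9 hours and 51 minutes leg 2 → 00:08 UTC (Aug 11).
Anchorage is UTC−8:00, so local arrival = 00:08 − 8:00 = 16:08 on Aug 10.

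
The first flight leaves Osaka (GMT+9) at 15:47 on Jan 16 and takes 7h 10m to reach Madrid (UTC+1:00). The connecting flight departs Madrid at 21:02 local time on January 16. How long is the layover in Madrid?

Convert departure to UTC: 15:47 − 9:00 = 06:47 UTC on Jan 16.
Add 7 hours and 10 minutes flight time → 13:57 UTC.
Madrid is UTC+1:00, so local arrival = 13:57 + 1:00 = 14:57 on Jan 16.
Layover = 21:02 − 14:57 = 6 hours 5 minutes.

6 hours 5 minutes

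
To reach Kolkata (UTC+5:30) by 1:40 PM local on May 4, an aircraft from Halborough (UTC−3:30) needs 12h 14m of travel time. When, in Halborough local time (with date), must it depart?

4:26 PM on May 3

Target arrival in UTC: 1:40 PM − 5:30 = 8:10 AM on May 4.
Subtract 12 hours 14 minutes → departure 7:56 PM UTC on May 3.
Halborough is UTC−3:30: 7:56 PM − 3:30 = 4:26 PM on May 3.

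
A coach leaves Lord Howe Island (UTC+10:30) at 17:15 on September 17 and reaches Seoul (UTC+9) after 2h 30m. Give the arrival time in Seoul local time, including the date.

18:15 on September 17

Convert departure to UTC: 17:15 − 10:30 = 06:45 UTC on Sep 17.
Add 2 hours 30 minutes travel time → 09:15 UTC.
Seoul is UTC+9:00, so local arrival = 09:15 + 9:00 = 18:15 on Sep 17.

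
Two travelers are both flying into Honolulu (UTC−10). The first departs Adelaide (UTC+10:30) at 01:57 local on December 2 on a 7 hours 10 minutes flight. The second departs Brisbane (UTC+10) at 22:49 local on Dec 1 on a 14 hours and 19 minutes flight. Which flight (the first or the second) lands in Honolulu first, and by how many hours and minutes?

the first, by 4 hours 31 minutes

Flight 1 in UTC: 01:57 − 10:30 = 15:27 on Dec 1.
+7 hours 10 minutes → arrive 22:37 UTC on Dec 1.
Flight 2 in UTC: 22:49 − 10:00 = 12:49 on Dec 1.
+14 hours and 19 minutes → arrive 03:08 UTC on Dec 2.
Flight 1 lands earlier by 4 hours 31 minutes.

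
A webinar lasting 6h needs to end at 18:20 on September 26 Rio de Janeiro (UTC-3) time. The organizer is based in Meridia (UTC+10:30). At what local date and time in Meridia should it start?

Target end time in UTC: 18:20 + 3:00 = 21:20 on Sep 26.
Subtract 6 hours → start 15:20 UTC on Sep 26.
Meridia is UTC+10:30: 15:20 + 10:30 = 01:50 on Sep 27.

01:50 on September 27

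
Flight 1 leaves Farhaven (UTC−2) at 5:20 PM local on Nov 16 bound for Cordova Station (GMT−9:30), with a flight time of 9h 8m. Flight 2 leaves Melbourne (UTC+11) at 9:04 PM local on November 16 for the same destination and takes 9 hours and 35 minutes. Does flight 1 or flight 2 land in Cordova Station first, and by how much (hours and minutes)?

the second, by 8 hours 49 minutes

Flight 1 in UTC: 5:20 PM + 2:00 = 7:20 PM on Nov 16.
+9 hours 8 minutes → arrive 4:28 AM UTC on Nov 17.
Flight 2 in UTC: 9:04 PM − 11:00 = 10:04 AM on Nov 16.
+9 hours 35 minutes → arrive 7:39 PM UTC on Nov 16.
Flight 2 lands earlier by 8 hours 49 minutes.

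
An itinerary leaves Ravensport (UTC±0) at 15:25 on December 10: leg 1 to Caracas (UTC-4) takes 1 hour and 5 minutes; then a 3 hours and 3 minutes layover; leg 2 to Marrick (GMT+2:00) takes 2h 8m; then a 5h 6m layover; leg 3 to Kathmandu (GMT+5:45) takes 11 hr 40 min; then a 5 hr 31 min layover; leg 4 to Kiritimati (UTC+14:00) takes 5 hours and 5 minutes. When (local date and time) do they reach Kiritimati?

15:03 on December 12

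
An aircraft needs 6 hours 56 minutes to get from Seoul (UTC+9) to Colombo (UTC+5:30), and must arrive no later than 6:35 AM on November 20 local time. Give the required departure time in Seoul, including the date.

Target arrival in UTC: 6:35 AM − 5:30 = 1:05 AM on Nov 20.
Subtract 6 hours and 56 minutes → departure 6:09 PM UTC on Nov 19.
Seoul is UTC+9:00: 6:09 PM + 9:00 = 3:09 AM on Nov 20.

3:09 AM on Nov 20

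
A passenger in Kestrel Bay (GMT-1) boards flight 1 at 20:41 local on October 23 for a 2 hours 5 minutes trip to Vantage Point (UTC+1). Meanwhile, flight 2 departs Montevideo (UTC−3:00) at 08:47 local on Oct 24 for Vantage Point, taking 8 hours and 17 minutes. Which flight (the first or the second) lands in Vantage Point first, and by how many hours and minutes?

the first, by 20 hours 18 minutes

Flight 1 in UTC: 20:41 + 1:00 = 21:41 on Oct 23.
+2 hours and 5 minutes → arrive 23:46 UTC on Oct 23.
Flight 2 in UTC: 08:47 + 3:00 = 11:47 on Oct 24.
+8 hours and 17 minutes → arrive 20:04 UTC on Oct 24.
Flight 1 lands earlier by 20 hours 18 minutes.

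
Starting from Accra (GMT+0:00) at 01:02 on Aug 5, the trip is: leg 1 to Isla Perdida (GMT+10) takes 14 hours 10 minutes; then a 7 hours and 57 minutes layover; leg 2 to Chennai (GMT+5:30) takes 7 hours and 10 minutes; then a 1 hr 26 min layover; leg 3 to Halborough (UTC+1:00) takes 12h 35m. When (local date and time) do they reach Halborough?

21:20 on Aug 6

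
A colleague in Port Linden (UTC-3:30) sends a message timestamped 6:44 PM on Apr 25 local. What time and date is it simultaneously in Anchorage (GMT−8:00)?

In UTC: 6:44 PM + 3:30 = 10:14 PM on Apr 25.
Anchorage is UTC−8:00: 10:14 PM − 8:00 = 2:14 PM on Apr 25.

2:14 PM on Apr 25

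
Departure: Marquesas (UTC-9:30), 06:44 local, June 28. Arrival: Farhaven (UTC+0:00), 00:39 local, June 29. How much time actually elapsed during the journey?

Departure in UTC: 06:44 + 9:30 = 16:14 on Jun 28.
Arrival is already UTC: 00:39 on Jun 29.
Elapsed = 00:39 − 16:14 (+1 day) = 8 hours 25 minutes.

8 hours 25 minutes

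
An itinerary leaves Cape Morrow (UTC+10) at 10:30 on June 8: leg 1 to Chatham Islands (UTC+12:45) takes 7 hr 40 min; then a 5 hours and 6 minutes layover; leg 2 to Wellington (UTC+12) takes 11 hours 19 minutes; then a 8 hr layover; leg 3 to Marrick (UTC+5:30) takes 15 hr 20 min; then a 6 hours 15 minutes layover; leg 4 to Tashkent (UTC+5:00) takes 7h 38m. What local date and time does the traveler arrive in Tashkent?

18:48 on Jun 10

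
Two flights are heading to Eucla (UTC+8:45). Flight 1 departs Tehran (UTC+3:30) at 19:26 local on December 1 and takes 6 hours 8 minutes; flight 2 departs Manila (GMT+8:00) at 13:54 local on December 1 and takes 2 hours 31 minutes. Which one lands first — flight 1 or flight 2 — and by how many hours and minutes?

Flight 1 in UTC: 19:26 − 3:30 = 15:56 on Dec 1.
+6 hours and 8 minutes → arrive 22:04 UTC on Dec 1.
Flight 2 in UTC: 13:54 − 8:00 = 05:54 on Dec 1.
+2 hours 31 minutes → arrive 08:25 UTC on Dec 1.
Flight 2 lands earlier by 13 hours 39 minutes.

the second, by 13 hours 39 minutes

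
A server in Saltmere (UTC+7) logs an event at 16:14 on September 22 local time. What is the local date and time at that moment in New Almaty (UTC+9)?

In UTC: 16:14 − 7:00 = 09:14 on Sep 22.
New Almaty is UTC+9:00: 09:14 + 9:00 = 18:14 on Sep 22.

18:14 on Sep 22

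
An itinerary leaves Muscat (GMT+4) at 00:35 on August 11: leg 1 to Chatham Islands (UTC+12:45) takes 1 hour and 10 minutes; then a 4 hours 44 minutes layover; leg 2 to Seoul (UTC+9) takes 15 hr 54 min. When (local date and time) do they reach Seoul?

03:23 on August 12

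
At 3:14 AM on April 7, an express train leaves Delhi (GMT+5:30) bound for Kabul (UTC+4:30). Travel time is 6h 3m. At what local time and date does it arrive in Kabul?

Convert departure to UTC: 3:14 AM − 5:30 = 9:44 PM UTC on Apr 6.
Add 6 hours 3 minutes travel time → 3:47 AM UTC (Apr 7).
Kabul is UTC+4:30, so local arrival = 3:47 AM + 4:30 = 8:17 AM on Apr 7.

8:17 AM on April 7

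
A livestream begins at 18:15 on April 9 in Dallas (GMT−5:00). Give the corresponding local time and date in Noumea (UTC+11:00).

In UTC: 18:15 + 5:00 = 23:15 on Apr 9.
Noumea is UTC+11:00: 23:15 + 11:00 = 10:15 on Apr 10.

10:15 on Apr 10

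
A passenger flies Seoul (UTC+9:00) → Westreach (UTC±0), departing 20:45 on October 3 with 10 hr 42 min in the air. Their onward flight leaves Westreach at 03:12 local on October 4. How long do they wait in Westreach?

4 hours 45 minutes

Convert departure to UTC: 20:45 − 9:00 = 11:45 UTC on Oct 3.
Add 10 hours 42 minutes flight time → 22:27 UTC.
Westreach is UTC+0, so local arrival is the same: 22:27 on Oct 3.
Layover = 03:12 − 22:27 (+1 day) = 4 hours 45 minutes.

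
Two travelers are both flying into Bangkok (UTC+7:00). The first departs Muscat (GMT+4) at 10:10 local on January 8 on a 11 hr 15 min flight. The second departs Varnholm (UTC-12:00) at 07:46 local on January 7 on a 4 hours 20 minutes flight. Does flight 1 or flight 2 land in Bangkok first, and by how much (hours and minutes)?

Flight 1 in UTC: 10:10 − 4:00 = 06:10 on Jan 8.
+11 hours and 15 minutes → arrive 17:25 UTC on Jan 8.
Flight 2 in UTC: 07:46 + 12:00 = 19:46 on Jan 7.
+4 hours 20 minutes → arrive 00:06 UTC on Jan 8.
Flight 2 lands earlier by 17 hours 19 minutes.

the second, by 17 hours 19 minutes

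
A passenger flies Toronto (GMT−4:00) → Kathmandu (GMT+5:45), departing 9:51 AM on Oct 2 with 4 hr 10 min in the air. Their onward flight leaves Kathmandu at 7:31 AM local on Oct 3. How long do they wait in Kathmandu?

Convert departure to UTC: 9:51 AM + 4:00 = 1:51 PM UTC on Oct 2.
Add 4 hours and 10 minutes flight time → 6:01 PM UTC.
Kathmandu is UTC+5:45, so local arrival = 6:01 PM + 5:45 = 11:46 PM on Oct 2.
Layover = 7:31 AM − 11:46 PM (+1 day) = 7 hours 45 minutes.

7 hours 45 minutes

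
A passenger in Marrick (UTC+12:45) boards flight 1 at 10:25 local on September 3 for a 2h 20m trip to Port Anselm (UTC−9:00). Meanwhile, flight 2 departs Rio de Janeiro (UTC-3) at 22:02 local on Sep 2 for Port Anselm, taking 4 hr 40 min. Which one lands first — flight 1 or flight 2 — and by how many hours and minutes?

the first, by 5 hours 42 minutes

Flight 1 in UTC: 10:25 − 12:45 = 21:40 on Sep 2.
+2 hours and 20 minutes → arrive 00:00 UTC on Sep 3.
Flight 2 in UTC: 22:02 + 3:00 = 01:02 on Sep 3.
+4 hours and 40 minutes → arrive 05:42 UTC on Sep 3.
Flight 1 lands earlier by 5 hours 42 minutes.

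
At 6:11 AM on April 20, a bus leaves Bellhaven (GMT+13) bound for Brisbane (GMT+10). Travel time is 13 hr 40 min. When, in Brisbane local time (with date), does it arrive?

Convert departure to UTC: 6:11 AM − 13:00 = 5:11 PM UTC on Apr 19.
Add 13 hours 40 minutes travel time → 6:51 AM UTC (Apr 20).
Brisbane is UTC+10:00, so local arrival = 6:51 AM + 10:00 = 4:51 PM on Apr 20.

4:51 PM on April 20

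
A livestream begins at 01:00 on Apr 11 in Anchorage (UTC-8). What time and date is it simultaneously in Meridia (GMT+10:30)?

Meridia is 18:30 ahead of Anchorage.
Shift by the zone difference: 01:00 + 18:30 = 19:30 on Apr 11 in Meridia.

19:30 on April 11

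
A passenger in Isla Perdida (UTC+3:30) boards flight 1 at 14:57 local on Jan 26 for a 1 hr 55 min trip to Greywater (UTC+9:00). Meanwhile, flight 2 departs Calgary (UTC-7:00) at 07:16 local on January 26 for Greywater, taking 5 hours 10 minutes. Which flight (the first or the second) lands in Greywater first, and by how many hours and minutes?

Flight 1 in UTC: 14:57 − 3:30 = 11:27 on Jan 26.
+1 hour 55 minutes → arrive 13:22 UTC on Jan 26.
Flight 2 in UTC: 07:16 + 7:00 = 14:16 on Jan 26.
+5 hours and 10 minutes → arrive 19:26 UTC on Jan 26.
Flight 1 lands earlier by 6 hours 4 minutes.

the first, by 6 hours 4 minutes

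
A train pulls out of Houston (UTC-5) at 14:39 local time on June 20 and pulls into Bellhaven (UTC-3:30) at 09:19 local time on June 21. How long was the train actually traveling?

17 hours 10 minutes

Departure in UTC: 14:39 + 5:00 = 19:39 on Jun 20.
Arrival in UTC: 09:19 + 3:30 = 12:49 on Jun 21.
Elapsed = 12:49 − 19:39 (+1 day) = 17 hours 10 minutes.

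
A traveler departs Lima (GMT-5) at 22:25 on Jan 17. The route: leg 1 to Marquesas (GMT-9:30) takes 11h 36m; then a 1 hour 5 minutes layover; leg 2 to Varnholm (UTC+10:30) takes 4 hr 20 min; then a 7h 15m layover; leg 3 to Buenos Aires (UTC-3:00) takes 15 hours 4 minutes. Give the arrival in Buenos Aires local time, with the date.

Convert departure to UTC: 22:25 + 5:00 = 03:25 UTC on Jan 18.
Add 11 hours and 36 minutes leg 1 → 15:01 UTC.
Add 1 hour and 5 minutes layover in Marquesas → 16:06 UTC.
Add 4 hours and 20 minutes leg 2 → 20:26 UTC.
Add 7 hours 15 minutes layover in Varnholm → 03:41 UTC (Jan 19).
Add 15 hours and 4 minutes leg 3 → 18:45 UTC.
Buenos Aires is UTC−3:00, so local arrival = 18:45 − 3:00 = 15:45 on Jan 19.

15:45 on Jan 19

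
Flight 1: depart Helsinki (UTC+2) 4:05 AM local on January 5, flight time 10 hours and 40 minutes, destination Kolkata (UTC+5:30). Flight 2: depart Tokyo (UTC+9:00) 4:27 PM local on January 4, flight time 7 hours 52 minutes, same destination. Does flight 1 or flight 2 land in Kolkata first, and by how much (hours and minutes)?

Flight 1 in UTC: 4:05 AM − 2:00 = 2:05 AM on Jan 5.
+10 hours 40 minutes → arrive 12:45 PM UTC on Jan 5.
Flight 2 in UTC: 4:27 PM − 9:00 = 7:27 AM on Jan 4.
+7 hours and 52 minutes → arrive 3:19 PM UTC on Jan 4.
Flight 2 lands earlier by 21 hours 26 minutes.

the second, by 21 hours 26 minutes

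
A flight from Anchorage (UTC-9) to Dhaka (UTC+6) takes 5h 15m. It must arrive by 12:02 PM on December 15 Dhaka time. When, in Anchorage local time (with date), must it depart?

Target arrival in UTC: 12:02 PM − 6:00 = 6:02 AM on Dec 15.
Subtract 5 hours and 15 minutes → departure 12:47 AM UTC on Dec 15.
Anchorage is UTC−9:00: 12:47 AM − 9:00 = 3:47 PM on Dec 14.

3:47 PM on December 14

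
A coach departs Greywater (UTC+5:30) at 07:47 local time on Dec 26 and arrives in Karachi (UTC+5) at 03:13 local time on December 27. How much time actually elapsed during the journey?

Departure in UTC: 07:47 − 5:30 = 02:17 on Dec 26.
Arrival in UTC: 03:13 − 5:00 = 22:13 on Dec 26.
Elapsed = 22:13 − 02:17 = 19 hours 56 minutes.

19 hours 56 minutes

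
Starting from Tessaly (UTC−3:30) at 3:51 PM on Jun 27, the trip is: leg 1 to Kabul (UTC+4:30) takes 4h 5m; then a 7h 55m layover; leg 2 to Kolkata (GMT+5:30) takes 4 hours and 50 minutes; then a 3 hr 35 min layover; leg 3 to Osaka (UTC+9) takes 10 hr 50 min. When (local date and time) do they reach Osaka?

11:36 AM on June 29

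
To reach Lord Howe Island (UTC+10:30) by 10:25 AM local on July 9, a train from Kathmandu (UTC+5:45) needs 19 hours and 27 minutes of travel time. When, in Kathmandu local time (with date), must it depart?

10:13 AM on July 8

Target arrival in UTC: 10:25 AM − 10:30 = 11:55 PM on Jul 8.
Subtract 19 hours 27 minutes → departure 4:28 AM UTC on Jul 8.
Kathmandu is UTC+5:45: 4:28 AM + 5:45 = 10:13 AM on Jul 8.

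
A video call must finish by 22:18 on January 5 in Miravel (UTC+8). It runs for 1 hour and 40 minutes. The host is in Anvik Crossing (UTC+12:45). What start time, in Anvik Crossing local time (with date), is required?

Target end time in UTC: 22:18 − 8:00 = 14:18 on Jan 5.
Subtract 1 hour and 40 minutes → start 12:38 UTC on Jan 5.
Anvik Crossing is UTC+12:45: 12:38 + 12:45 = 01:23 on Jan 6.

01:23 on January 6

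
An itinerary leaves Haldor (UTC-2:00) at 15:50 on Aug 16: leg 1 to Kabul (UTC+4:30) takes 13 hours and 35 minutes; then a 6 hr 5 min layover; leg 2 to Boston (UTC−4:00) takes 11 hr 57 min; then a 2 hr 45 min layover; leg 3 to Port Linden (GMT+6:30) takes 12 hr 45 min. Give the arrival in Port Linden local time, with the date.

Convert departure to UTC: 15:50 + 2:00 = 17:50 UTC on Aug 16.
Add 13 hours and 35 minutes leg 1 → 07:25 UTC (Aug 17).
Add 6 hours and 5 minutes layover in Kabul → 13:30 UTC.
Add 11 hours and 57 minutes leg 2 → 01:27 UTC (Aug 18).
Add 2 hours and 45 minutes layover in Boston → 04:12 UTC.
Add 12 hours 45 minutes leg 3 → 16:57 UTC.
Port Linden is UTC+6:30, so local arrival = 16:57 + 6:30 = 23:27 on Aug 18.

23:27 on August 18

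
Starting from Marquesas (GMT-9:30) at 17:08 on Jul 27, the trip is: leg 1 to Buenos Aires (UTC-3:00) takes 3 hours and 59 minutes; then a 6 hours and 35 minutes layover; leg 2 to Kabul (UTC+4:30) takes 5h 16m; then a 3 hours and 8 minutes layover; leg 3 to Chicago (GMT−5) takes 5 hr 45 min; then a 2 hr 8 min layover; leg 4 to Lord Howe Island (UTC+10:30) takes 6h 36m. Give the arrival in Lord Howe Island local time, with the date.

22:35 on July 29

Convert departure to UTC: 17:08 + 9:30 = 02:38 UTC on Jul 28.
Add 3 hours and 59 minutes leg 1 → 06:37 UTC.
Add 6 hours and 35 minutes layover in Buenos Aires → 13:12 UTC.
Add 5 hours and 16 minutes leg 2 → 18:28 UTC.
Add 3 hours 8 minutes layover in Kabul → 21:36 UTC.
Add 5 hours and 45 minutes leg 3 → 03:21 UTC (Jul 29).
Add 2 hours 8 minutes layover in Chicago → 05:29 UTC.
Add 6 hours 36 minutes leg 4 → 12:05 UTC.
Lord Howe Island is UTC+10:30, so local arrival = 12:05 + 10:30 = 22:35 on Jul 29.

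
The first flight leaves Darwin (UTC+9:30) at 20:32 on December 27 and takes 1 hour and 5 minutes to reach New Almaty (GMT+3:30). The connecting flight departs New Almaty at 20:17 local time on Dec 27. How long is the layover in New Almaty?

4 hours 40 minutes

Convert departure to UTC: 20:32 − 9:30 = 11:02 UTC on Dec 27.
Add 1 hour 5 minutes flight time → 12:07 UTC.
New Almaty is UTC+3:30, so local arrival = 12:07 + 3:30 = 15:37 on Dec 27.
Layover = 20:17 − 15:37 = 4 hours 40 minutes.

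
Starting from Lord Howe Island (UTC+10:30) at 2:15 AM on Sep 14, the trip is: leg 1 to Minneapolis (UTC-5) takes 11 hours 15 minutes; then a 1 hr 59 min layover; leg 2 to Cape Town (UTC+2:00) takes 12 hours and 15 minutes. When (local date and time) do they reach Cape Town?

Convert departure to UTC: 2:15 AM − 10:30 = 3:45 PM UTC on Sep 13.
Add 11 hours and 15 minutes leg 1 → 3:00 AM UTC (Sep 14).
Add 1 hour and 59 minutes layover in Minneapolis → 4:59 AM UTC.
Add 12 hours and 15 minutes leg 2 → 5:14 PM UTC.
Cape Town is UTC+2:00, so local arrival = 5:14 PM + 2:00 = 7:14 PM on Sep 14.

7:14 PM on Sep 14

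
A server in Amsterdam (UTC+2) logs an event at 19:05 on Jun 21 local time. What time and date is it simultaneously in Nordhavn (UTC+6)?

Nordhavn is 4:00 ahead of Amsterdam.
Shift by the zone difference: 19:05 + 4:00 = 23:05 on Jun 21 in Nordhavn.

23:05 on June 21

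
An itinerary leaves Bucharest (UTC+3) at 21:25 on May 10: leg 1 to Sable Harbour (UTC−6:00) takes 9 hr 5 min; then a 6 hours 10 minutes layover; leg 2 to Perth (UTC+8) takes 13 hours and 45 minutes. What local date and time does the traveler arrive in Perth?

07:25 on May 12

Convert departure to UTC: 21:25 − 3:00 = 18:25 UTC on May 10.
Add 9 hours 5 minutes leg 1 → 03:30 UTC (May 11).
Add 6 hours 10 minutes layover in Sable Harbour → 09:40 UTC.
Add 13 hours and 45 minutes leg 2 → 23:25 UTC.
Perth is UTC+8:00, so local arrival = 23:25 + 8:00 = 07:25 on May 12.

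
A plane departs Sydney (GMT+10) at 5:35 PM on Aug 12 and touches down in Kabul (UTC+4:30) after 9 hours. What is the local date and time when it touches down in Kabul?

Convert departure to UTC: 5:35 PM − 10:00 = 7:35 AM UTC on Aug 12.
Add 9 hours travel time → 4:35 PM UTC.
Kabul is UTC+4:30, so local arrival = 4:35 PM + 4:30 = 9:05 PM on Aug 12.

9:05 PM on August 12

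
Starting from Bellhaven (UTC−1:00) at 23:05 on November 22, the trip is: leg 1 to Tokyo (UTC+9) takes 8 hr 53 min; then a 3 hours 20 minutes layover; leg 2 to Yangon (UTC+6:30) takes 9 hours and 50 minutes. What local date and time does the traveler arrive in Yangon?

Convert departure to UTC: 23:05 + 1:00 = 00:05 UTC on Nov 23.
Add 8 hours and 53 minutes leg 1 → 08:58 UTC.
Add 3 hours and 20 minutes layover in Tokyo → 12:18 UTC.
Add 9 hours and 50 minutes leg 2 → 22:08 UTC.
Yangon is UTC+6:30, so local arrival = 22:08 + 6:30 = 04:38 on Nov 24.

04:38 on November 24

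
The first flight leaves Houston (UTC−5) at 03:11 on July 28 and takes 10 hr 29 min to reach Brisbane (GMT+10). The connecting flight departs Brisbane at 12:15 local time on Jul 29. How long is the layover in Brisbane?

7 hours 35 minutes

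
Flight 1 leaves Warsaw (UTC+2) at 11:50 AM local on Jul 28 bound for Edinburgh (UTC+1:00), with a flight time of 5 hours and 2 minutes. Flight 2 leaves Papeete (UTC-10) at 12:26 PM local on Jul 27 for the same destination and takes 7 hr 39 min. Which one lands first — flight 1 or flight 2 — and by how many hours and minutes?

the second, by 8 hours 47 minutes

Flight 1 in UTC: 11:50 AM − 2:00 = 9:50 AM on Jul 28.
+5 hours 2 minutes → arrive 2:52 PM UTC on Jul 28.
Flight 2 in UTC: 12:26 PM + 10:00 = 10:26 PM on Jul 27.
+7 hours 39 minutes → arrive 6:05 AM UTC on Jul 28.
Flight 2 lands earlier by 8 hours 47 minutes.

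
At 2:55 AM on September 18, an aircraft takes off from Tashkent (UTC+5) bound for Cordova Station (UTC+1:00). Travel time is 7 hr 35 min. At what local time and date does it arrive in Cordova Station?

6:30 AM on Sep 18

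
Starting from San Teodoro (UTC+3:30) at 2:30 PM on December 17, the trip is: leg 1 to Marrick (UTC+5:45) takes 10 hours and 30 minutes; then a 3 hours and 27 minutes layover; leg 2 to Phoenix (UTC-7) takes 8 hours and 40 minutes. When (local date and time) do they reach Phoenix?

2:37 AM on December 18

Convert departure to UTC: 2:30 PM − 3:30 = 11:00 AM UTC on Dec 17.
Add 10 hours 30 minutes leg 1 → 9:30 PM UTC.
Add 3 hours and 27 minutes layover in Marrick → 12:57 AM UTC (Dec 18).
Add 8 hours 40 minutes leg 2 → 9:37 AM UTC.
Phoenix is UTC−7:00, so local arrival = 9:37 AM − 7:00 = 2:37 AM on Dec 18.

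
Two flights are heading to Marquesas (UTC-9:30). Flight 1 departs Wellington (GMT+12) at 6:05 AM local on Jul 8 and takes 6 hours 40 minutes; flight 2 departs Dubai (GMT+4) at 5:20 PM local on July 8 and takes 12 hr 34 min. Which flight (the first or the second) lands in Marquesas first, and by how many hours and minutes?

Flight 1 in UTC: 6:05 AM − 12:00 = 6:05 PM on Jul 7.
+6 hours 40 minutes → arrive 12:45 AM UTC on Jul 8.
Flight 2 in UTC: 5:20 PM − 4:00 = 1:20 PM on Jul 8.
+12 hours 34 minutes → arrive 1:54 AM UTC on Jul 9.
Flight 1 lands earlier by 25 hours 9 minutes.

the first, by 25 hours 9 minutes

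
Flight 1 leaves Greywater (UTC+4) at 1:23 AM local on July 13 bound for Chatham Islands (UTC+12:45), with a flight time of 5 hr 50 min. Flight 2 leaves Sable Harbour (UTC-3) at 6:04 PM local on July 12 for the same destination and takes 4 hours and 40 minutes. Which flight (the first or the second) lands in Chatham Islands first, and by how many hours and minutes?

Flight 1 in UTC: 1:23 AM − 4:00 = 9:23 PM on Jul 12.
+5 hours 50 minutes → arrive 3:13 AM UTC on Jul 13.
Flight 2 in UTC: 6:04 PM + 3:00 = 9:04 PM on Jul 12.
+4 hours and 40 minutes → arrive 1:44 AM UTC on Jul 13.
Flight 2 lands earlier by 1 hour 29 minutes.

the second, by 1 hour 29 minutes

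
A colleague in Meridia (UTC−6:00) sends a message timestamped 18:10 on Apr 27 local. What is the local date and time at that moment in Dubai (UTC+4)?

In UTC: 18:10 + 6:00 = 00:10 on Apr 28.
Dubai is UTC+4:00: 00:10 + 4:00 = 04:10 on Apr 28.

04:10 on April 28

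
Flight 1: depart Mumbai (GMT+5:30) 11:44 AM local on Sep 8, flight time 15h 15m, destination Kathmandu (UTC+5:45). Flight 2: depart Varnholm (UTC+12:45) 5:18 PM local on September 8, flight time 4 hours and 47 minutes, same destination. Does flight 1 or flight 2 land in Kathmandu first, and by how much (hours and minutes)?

Flight 1 in UTC: 11:44 AM − 5:30 = 6:14 AM on Sep 8.
+15 hours and 15 minutes → arrive 9:29 PM UTC on Sep 8.
Flight 2 in UTC: 5:18 PM − 12:45 = 4:33 AM on Sep 8.
+4 hours and 47 minutes → arrive 9:20 AM UTC on Sep 8.
Flight 2 lands earlier by 12 hours 9 minutes.

the second, by 12 hours 9 minutes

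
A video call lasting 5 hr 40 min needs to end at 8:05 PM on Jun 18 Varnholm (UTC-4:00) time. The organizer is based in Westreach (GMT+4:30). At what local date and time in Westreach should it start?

10:55 PM on Jun 18

Target end time in UTC: 8:05 PM + 4:00 = 12:05 AM on Jun 19.
Subtract 5 hours and 40 minutes → start 6:25 PM UTC on Jun 18.
Westreach is UTC+4:30: 6:25 PM + 4:30 = 10:55 PM on Jun 18.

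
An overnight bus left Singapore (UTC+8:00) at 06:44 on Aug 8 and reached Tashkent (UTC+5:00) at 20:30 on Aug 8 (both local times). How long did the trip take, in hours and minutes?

16 hours 46 minutes

Tashkent is 3:00 behind Singapore.
Clock-face elapsed time (ignoring zones) is 13 hours 46 minutes.
Actual elapsed = 13 hours 46 minutes + 3:00 = 16 hours 46 minutes.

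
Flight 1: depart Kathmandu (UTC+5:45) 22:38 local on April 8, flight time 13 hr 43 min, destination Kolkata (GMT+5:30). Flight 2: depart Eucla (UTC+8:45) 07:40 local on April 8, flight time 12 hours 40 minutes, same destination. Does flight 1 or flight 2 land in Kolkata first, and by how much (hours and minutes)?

the second, by 19 hours 1 minute

Flight 1 in UTC: 22:38 − 5:45 = 16:53 on Apr 8.
+13 hours 43 minutes → arrive 06:36 UTC on Apr 9.
Flight 2 in UTC: 07:40 − 8:45 = 22:55 on Apr 7.
+12 hours 40 minutes → arrive 11:35 UTC on Apr 8.
Flight 2 lands earlier by 19 hours 1 minute.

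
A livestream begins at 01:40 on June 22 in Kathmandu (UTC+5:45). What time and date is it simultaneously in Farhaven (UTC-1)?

Farhaven is 6:45 behind Kathmandu.
Shift by the zone difference: 01:40 − 6:45 = 18:55 on Jun 21 in Farhaven.

18:55 on Jun 21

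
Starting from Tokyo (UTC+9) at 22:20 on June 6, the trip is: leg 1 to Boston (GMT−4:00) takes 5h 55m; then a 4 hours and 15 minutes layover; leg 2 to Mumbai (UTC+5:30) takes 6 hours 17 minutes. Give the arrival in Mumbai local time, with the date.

11:17 on June 7

Convert departure to UTC: 22:20 − 9:00 = 13:20 UTC on Jun 6.
Add 5 hours and 55 minutes leg 1 → 19:15 UTC.
Add 4 hours and 15 minutes layover in Boston → 23:30 UTC.
Add 6 hours 17 minutes leg 2 → 05:47 UTC (Jun 7).
Mumbai is UTC+5:30, so local arrival = 05:47 + 5:30 = 11:17 on Jun 7.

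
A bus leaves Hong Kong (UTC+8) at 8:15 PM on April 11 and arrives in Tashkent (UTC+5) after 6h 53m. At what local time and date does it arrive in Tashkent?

12:08 AM on April 12

Convert departure to UTC: 8:15 PM − 8:00 = 12:15 PM UTC on Apr 11.
Add 6 hours and 53 minutes travel time → 7:08 PM UTC.
Tashkent is UTC+5:00, so local arrival = 7:08 PM + 5:00 = 12:08 AM on Apr 12.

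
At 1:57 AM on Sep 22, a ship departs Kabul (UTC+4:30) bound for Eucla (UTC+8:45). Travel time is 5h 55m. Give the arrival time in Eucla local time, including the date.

Eucla is 4:15 ahead of Kabul.
After 5 hours 55 minutes it is 7:52 AM in Kabul.
Shift by the zone difference: 7:52 AM + 4:15 = 12:07 PM on Sep 22 in Eucla.

12:07 PM on Sep 22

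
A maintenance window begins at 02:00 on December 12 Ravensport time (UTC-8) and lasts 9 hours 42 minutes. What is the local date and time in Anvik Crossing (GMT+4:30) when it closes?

00:12 on Dec 13

Convert start to UTC: 02:00 + 8:00 = 10:00 UTC on Dec 12.
Add 9 hours and 42 minutes duration → 19:42 UTC.
Anvik Crossing is UTC+4:30, so local end time = 19:42 + 4:30 = 00:12 on Dec 13.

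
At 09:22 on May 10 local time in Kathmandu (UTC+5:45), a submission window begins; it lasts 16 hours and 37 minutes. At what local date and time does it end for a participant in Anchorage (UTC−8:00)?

12:14 on May 10

Convert start to UTC: 09:22 − 5:45 = 03:37 UTC on May 10.
Add 16 hours 37 minutes duration → 20:14 UTC.
Anchorage is UTC−8:00, so local end time = 20:14 − 8:00 = 12:14 on May 10.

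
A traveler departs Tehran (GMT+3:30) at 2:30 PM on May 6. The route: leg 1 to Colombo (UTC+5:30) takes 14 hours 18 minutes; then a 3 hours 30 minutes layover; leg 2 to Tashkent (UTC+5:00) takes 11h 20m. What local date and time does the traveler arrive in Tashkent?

9:08 PM on May 7

Convert departure to UTC: 2:30 PM − 3:30 = 11:00 AM UTC on May 6.
Add 14 hours 18 minutes leg 1 → 1:18 AM UTC (May 7).
Add 3 hours and 30 minutes layover in Colombo → 4:48 AM UTC.
Add 11 hours and 20 minutes leg 2 → 4:08 PM UTC.
Tashkent is UTC+5:00, so local arrival = 4:08 PM + 5:00 = 9:08 PM on May 7.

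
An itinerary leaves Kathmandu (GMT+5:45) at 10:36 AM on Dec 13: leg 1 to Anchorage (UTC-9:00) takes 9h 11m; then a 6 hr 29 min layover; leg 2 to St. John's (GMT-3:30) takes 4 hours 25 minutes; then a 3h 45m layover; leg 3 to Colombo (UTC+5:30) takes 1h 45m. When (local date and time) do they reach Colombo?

11:56 AM on December 14

Convert departure to UTC: 10:36 AM − 5:45 = 4:51 AM UTC on Dec 13.
Add 9 hours 11 minutes leg 1 → 2:02 PM UTC.
Add 6 hours and 29 minutes layover in Anchorage → 8:31 PM UTC.
Add 4 hours 25 minutes leg 2 → 12:56 AM UTC (Dec 14).
Add 3 hours 45 minutes layover in St. John's → 4:41 AM UTC.
Add 1 hour and 45 minutes leg 3 → 6:26 AM UTC.
Colombo is UTC+5:30, so local arrival = 6:26 AM + 5:30 = 11:56 AM on Dec 14.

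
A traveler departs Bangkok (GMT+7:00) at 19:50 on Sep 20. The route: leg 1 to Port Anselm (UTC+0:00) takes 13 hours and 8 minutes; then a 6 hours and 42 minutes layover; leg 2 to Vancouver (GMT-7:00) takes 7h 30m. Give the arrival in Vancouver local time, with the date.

Convert departure to UTC: 19:50 − 7:00 = 12:50 UTC on Sep 20.
Add 13 hours and 8 minutes leg 1 → 01:58 UTC (Sep 21).
Add 6 hours and 42 minutes layover in Port Anselm → 08:40 UTC.
Add 7 hours 30 minutes leg 2 → 16:10 UTC.
Vancouver is UTC−7:00, so local arrival = 16:10 − 7:00 = 09:10 on Sep 21.

09:10 on Sep 21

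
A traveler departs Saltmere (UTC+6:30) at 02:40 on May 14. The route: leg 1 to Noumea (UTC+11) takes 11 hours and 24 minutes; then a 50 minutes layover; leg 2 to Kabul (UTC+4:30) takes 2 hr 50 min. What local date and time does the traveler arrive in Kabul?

15:44 on May 14

Convert departure to UTC: 02:40 − 6:30 = 20:10 UTC on May 13.
Add 11 hours 24 minutes leg 1 → 07:34 UTC (May 14).
Add 50 minutes layover in Noumea → 08:24 UTC.
Add 2 hours 50 minutes leg 2 → 11:14 UTC.
Kabul is UTC+4:30, so local arrival = 11:14 + 4:30 = 15:44 on May 14.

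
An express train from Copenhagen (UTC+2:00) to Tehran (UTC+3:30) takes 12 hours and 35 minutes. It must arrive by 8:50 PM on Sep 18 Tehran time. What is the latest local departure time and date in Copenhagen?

Target arrival in UTC: 8:50 PM − 3:30 = 5:20 PM on Sep 18.
Subtract 12 hours 35 minutes → departure 4:45 AM UTC on Sep 18.
Copenhagen is UTC+2:00: 4:45 AM + 2:00 = 6:45 AM on Sep 18.

6:45 AM on September 18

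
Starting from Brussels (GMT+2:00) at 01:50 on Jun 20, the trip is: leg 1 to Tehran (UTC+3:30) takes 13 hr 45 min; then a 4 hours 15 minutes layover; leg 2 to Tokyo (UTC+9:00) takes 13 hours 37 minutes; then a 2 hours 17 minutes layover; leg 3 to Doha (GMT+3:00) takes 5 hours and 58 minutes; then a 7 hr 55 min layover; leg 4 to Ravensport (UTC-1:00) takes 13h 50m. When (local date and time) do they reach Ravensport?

12:27 on June 22

Convert departure to UTC: 01:50 − 2:00 = 23:50 UTC on Jun 19.
Add 13 hours 45 minutes leg 1 → 13:35 UTC (Jun 20).
Add 4 hours 15 minutes layover in Tehran → 17:50 UTC.
Add 13 hours 37 minutes leg 2 → 07:27 UTC (Jun 21).
Add 2 hours and 17 minutes layover in Tokyo → 09:44 UTC.
Add 5 hours and 58 minutes leg 3 → 15:42 UTC.
Add 7 hours 55 minutes layover in Doha → 23:37 UTC.
Add 13 hours and 50 minutes leg 4 → 13:27 UTC (Jun 22).
Ravensport is UTC−1:00, so local arrival = 13:27 − 1:00 = 12:27 on Jun 22.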